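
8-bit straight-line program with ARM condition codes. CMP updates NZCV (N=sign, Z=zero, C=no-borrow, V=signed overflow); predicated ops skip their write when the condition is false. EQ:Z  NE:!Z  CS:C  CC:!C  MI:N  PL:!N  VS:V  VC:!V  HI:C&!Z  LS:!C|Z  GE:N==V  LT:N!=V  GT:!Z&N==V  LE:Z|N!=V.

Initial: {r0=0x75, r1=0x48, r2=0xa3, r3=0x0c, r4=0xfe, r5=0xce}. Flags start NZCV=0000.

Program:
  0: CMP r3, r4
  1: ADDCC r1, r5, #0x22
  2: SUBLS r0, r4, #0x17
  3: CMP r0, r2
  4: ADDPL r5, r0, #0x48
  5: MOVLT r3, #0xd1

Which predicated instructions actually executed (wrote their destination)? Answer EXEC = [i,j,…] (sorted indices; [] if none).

0: ✓ CMP  NZCV=0000
1: ✓ ADDCC  r1←0xf0
2: ✓ SUBLS  r0←0xe7
3: ✓ CMP  NZCV=0010
4: ✓ ADDPL  r5←0x2f
5: · MOVLT

EXEC = [1,2,4]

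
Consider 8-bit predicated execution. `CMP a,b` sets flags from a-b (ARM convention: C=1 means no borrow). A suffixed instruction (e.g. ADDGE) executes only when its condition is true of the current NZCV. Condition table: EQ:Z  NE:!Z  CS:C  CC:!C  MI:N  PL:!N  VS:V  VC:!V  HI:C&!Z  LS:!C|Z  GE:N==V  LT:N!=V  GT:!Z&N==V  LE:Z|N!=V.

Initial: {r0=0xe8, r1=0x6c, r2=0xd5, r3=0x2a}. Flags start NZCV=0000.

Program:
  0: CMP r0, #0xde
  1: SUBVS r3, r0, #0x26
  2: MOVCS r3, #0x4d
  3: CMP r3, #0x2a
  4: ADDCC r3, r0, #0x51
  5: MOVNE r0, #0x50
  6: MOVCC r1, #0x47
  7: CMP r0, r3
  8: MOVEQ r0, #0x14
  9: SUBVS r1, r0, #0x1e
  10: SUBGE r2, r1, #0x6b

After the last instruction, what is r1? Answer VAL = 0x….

VAL = 0x6c

[0] flags=0010 → (cmp)
[1] flags=0010 VS?F → skip
[2] flags=0010 CS?T → r3=0x4d
[3] flags=0010 → (cmp)
[4] flags=0010 CC?F → skip
[5] flags=0010 NE?T → r0=0x50
[6] flags=0010 CC?F → skip
[7] flags=0010 → (cmp)
[8] flags=0010 EQ?F → skip
[9] flags=0010 VS?F → skip
[10] flags=0010 GE?T → r2=0x01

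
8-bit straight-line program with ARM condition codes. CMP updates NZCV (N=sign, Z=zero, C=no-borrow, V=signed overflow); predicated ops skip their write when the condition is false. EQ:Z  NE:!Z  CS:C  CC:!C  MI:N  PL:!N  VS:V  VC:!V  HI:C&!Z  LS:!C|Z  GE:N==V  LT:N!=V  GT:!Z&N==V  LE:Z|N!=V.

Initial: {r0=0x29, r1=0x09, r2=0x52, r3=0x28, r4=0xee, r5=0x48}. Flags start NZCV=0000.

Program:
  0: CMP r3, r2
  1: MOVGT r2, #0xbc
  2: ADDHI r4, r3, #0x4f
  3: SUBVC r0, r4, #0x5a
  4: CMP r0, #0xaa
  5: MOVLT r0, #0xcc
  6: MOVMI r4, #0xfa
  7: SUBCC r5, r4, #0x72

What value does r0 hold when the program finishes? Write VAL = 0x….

VAL = 0xcc

[0] flags=1000 → (cmp)
[1] flags=1000 GT?F → skip
[2] flags=1000 HI?F → skip
[3] flags=1000 VC?T → r0=0x94
[4] flags=1000 → (cmp)
[5] flags=1000 LT?T → r0=0xcc
[6] flags=1000 MI?T → r4=0xfa
[7] flags=1000 CC?T → r5=0x88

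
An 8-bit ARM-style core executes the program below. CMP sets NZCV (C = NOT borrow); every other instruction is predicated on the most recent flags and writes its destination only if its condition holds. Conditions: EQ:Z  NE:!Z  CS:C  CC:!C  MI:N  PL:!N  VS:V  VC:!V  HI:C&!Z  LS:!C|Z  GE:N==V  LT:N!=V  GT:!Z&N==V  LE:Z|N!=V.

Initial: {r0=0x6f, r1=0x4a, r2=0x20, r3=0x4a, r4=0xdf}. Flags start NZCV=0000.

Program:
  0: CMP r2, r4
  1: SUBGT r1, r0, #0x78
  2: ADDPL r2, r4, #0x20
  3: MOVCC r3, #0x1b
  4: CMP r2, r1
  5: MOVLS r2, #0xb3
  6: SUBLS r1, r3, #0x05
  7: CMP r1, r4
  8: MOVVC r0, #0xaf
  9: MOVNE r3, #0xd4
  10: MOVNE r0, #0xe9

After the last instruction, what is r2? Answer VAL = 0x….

VAL = 0xff

0: ✓ CMP  NZCV=0000
1: ✓ SUBGT  r1←0xf7
2: ✓ ADDPL  r2←0xff
3: ✓ MOVCC  r3←0x1b
4: ✓ CMP  NZCV=0010
5: · MOVLS
6: · SUBLS
7: ✓ CMP  NZCV=0010
8: ✓ MOVVC  r0←0xaf
9: ✓ MOVNE  r3←0xd4
10: ✓ MOVNE  r0←0xe9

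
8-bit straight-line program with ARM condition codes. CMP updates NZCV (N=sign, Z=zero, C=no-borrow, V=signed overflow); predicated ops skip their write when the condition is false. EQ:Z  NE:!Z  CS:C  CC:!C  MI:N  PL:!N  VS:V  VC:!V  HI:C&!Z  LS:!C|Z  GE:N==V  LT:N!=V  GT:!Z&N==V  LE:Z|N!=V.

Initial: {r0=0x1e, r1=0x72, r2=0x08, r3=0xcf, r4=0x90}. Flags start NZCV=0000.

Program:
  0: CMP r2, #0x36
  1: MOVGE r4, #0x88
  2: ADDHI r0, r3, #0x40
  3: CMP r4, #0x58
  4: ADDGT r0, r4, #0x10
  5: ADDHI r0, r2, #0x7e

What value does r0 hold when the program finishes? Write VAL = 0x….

VAL = 0x86

0: ✓ CMP  NZCV=1000
1: · MOVGE
2: · ADDHI
3: ✓ CMP  NZCV=0011
4: · ADDGT
5: ✓ ADDHI  r0←0x86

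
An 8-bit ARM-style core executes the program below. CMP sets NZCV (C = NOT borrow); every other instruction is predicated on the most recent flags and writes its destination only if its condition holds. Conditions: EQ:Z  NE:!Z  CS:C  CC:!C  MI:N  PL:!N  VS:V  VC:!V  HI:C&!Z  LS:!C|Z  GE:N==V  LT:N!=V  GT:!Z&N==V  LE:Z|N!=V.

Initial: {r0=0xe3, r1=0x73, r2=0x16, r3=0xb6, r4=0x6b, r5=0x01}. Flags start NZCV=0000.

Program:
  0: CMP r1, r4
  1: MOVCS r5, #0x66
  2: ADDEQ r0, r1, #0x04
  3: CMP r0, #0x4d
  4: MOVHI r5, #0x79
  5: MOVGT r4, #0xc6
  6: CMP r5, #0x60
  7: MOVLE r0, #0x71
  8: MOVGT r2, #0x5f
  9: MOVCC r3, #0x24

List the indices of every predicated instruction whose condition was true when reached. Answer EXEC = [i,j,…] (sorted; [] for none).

EXEC = [1,4,8]

[0] flags=0010 → (cmp)
[1] flags=0010 CS?T → r5=0x66
[2] flags=0010 EQ?F → skip
[3] flags=1010 → (cmp)
[4] flags=1010 HI?T → r5=0x79
[5] flags=1010 GT?F → skip
[6] flags=0010 → (cmp)
[7] flags=0010 LE?F → skip
[8] flags=0010 GT?T → r2=0x5f
[9] flags=0010 CC?F → skip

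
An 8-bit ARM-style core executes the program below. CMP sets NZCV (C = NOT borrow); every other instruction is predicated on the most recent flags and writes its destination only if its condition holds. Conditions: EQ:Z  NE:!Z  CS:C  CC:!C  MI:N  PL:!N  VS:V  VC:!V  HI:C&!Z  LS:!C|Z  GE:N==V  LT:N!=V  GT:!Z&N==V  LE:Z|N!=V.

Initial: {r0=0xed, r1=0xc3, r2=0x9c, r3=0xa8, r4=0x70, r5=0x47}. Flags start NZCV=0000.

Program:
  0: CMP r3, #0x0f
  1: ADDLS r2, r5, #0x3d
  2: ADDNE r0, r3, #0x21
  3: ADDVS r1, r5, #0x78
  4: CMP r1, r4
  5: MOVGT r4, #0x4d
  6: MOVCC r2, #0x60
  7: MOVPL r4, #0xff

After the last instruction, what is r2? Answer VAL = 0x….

VAL = 0x9c

0: ✓ CMP  NZCV=1010
1: · ADDLS
2: ✓ ADDNE  r0←0xc9
3: · ADDVS
4: ✓ CMP  NZCV=0011
5: · MOVGT
6: · MOVCC
7: ✓ MOVPL  r4←0xff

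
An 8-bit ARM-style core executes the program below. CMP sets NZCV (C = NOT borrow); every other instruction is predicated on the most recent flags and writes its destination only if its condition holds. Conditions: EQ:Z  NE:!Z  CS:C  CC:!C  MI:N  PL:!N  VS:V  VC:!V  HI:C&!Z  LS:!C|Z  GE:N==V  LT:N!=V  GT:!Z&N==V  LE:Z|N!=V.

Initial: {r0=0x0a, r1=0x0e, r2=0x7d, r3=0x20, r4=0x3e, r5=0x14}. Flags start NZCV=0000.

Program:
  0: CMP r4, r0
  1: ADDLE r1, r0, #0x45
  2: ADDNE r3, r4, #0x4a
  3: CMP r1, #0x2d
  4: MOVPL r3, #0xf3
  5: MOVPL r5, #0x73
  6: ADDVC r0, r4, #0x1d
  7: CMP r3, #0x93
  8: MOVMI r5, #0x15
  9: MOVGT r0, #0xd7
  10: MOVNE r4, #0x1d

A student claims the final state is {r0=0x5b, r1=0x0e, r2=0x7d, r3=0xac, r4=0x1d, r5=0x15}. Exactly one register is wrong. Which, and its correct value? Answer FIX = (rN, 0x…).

[0] flags=0010 → (cmp)
[1] flags=0010 LE?F → skip
[2] flags=0010 NE?T → r3=0x88
[3] flags=1000 → (cmp)
[4] flags=1000 PL?F → skip
[5] flags=1000 PL?F → skip
[6] flags=1000 VC?T → r0=0x5b
[7] flags=1000 → (cmp)
[8] flags=1000 MI?T → r5=0x15
[9] flags=1000 GT?F → skip
[10] flags=1000 NE?T → r4=0x1d

FIX = (r3, 0x88)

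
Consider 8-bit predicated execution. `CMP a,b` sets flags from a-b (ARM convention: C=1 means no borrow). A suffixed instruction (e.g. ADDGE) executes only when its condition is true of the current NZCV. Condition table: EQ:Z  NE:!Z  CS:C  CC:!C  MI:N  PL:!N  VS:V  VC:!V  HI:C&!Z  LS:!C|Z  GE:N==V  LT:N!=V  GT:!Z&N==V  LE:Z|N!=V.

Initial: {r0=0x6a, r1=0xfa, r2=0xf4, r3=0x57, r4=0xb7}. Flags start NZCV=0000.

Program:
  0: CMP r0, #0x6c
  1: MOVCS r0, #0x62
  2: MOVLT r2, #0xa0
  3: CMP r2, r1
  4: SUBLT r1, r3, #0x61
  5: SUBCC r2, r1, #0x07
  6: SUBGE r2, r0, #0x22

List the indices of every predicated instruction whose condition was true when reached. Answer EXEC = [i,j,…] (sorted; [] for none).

0: ✓ CMP  NZCV=1000
1: · MOVCS
2: ✓ MOVLT  r2←0xa0
3: ✓ CMP  NZCV=1000
4: ✓ SUBLT  r1←0xf6
5: ✓ SUBCC  r2←0xef
6: · SUBGE

EXEC = [2,4,5]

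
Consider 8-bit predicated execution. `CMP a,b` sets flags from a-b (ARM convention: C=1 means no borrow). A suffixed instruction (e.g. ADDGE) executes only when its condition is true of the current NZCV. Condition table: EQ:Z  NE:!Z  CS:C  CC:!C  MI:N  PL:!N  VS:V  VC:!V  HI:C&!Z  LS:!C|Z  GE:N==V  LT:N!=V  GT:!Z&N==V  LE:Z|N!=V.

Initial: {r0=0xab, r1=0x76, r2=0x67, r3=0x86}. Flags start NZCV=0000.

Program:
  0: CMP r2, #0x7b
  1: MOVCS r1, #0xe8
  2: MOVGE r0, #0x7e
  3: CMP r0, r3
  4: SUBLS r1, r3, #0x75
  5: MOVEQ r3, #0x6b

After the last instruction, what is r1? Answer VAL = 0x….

VAL = 0x76

0: ✓ CMP  NZCV=1000
1: · MOVCS
2: · MOVGE
3: ✓ CMP  NZCV=0010
4: · SUBLS
5: · MOVEQ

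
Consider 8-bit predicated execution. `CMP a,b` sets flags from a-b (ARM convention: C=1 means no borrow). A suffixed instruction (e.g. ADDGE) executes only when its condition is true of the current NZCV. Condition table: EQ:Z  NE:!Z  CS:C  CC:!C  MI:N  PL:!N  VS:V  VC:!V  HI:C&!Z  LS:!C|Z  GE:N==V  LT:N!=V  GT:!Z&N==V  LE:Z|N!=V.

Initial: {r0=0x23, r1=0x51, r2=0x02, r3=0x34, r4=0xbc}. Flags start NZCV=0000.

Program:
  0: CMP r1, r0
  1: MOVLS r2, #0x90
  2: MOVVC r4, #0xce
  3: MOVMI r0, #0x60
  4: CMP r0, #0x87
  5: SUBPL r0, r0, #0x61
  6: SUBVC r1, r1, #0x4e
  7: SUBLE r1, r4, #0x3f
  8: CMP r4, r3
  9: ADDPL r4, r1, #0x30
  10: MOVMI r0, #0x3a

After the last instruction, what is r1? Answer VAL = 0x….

[0] flags=0010 → (cmp)
[1] flags=0010 LS?F → skip
[2] flags=0010 VC?T → r4=0xce
[3] flags=0010 MI?F → skip
[4] flags=1001 → (cmp)
[5] flags=1001 PL?F → skip
[6] flags=1001 VC?F → skip
[7] flags=1001 LE?F → skip
[8] flags=1010 → (cmp)
[9] flags=1010 PL?F → skip
[10] flags=1010 MI?T → r0=0x3a

VAL = 0x51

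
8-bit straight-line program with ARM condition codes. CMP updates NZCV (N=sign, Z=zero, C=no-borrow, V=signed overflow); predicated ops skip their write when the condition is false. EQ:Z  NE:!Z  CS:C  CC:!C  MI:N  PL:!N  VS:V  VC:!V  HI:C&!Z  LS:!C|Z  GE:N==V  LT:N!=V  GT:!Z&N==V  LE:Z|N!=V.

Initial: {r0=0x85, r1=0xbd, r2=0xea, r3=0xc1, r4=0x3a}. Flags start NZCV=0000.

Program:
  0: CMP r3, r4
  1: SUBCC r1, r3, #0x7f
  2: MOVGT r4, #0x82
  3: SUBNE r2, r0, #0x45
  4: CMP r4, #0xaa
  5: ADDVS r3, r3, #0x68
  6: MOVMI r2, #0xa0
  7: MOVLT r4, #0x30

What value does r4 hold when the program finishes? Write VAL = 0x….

[0] flags=1010 → (cmp)
[1] flags=1010 CC?F → skip
[2] flags=1010 GT?F → skip
[3] flags=1010 NE?T → r2=0x40
[4] flags=1001 → (cmp)
[5] flags=1001 VS?T → r3=0x29
[6] flags=1001 MI?T → r2=0xa0
[7] flags=1001 LT?F → skip

VAL = 0x3a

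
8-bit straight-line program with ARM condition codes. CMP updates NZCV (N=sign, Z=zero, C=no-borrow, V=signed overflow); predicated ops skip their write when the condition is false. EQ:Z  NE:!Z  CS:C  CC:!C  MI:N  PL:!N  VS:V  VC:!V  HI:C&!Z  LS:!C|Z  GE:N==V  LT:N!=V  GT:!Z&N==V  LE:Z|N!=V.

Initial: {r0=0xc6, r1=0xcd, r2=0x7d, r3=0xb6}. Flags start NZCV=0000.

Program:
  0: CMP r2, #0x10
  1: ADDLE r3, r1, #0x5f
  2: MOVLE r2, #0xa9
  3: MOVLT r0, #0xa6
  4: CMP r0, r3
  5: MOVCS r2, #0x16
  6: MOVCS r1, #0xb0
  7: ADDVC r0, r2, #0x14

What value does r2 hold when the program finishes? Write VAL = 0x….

VAL = 0x16

[0] flags=0010 → (cmp)
[1] flags=0010 LE?F → skip
[2] flags=0010 LE?F → skip
[3] flags=0010 LT?F → skip
[4] flags=0010 → (cmp)
[5] flags=0010 CS?T → r2=0x16
[6] flags=0010 CS?T → r1=0xb0
[7] flags=0010 VC?T → r0=0x2a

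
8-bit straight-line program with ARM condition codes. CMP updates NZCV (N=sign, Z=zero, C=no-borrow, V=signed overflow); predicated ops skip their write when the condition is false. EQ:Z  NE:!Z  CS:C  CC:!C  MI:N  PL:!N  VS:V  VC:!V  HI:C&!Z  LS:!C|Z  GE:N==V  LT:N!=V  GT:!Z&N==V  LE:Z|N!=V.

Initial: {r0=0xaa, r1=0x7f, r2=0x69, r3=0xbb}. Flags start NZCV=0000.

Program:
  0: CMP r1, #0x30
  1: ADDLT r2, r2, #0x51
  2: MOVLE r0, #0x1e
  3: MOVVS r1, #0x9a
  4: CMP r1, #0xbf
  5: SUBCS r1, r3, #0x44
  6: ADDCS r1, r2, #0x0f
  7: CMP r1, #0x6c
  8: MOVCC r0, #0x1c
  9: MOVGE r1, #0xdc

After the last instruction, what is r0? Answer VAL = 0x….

VAL = 0xaa

[0] flags=0010 → (cmp)
[1] flags=0010 LT?F → skip
[2] flags=0010 LE?F → skip
[3] flags=0010 VS?F → skip
[4] flags=1001 → (cmp)
[5] flags=1001 CS?F → skip
[6] flags=1001 CS?F → skip
[7] flags=0010 → (cmp)
[8] flags=0010 CC?F → skip
[9] flags=0010 GE?T → r1=0xdc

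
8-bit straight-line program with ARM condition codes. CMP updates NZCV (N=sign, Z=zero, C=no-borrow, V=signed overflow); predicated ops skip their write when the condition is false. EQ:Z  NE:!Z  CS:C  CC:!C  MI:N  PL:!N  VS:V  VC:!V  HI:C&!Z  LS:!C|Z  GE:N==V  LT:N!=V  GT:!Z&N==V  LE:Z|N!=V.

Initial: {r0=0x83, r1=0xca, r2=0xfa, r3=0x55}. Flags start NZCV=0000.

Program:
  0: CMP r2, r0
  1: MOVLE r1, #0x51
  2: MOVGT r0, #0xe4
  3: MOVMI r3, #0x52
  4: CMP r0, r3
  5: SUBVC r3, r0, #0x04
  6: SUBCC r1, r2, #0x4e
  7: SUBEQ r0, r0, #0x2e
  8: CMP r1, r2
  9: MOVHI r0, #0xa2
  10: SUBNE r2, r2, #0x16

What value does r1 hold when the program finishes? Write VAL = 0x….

VAL = 0xca

[0] flags=0010 → (cmp)
[1] flags=0010 LE?F → skip
[2] flags=0010 GT?T → r0=0xe4
[3] flags=0010 MI?F → skip
[4] flags=1010 → (cmp)
[5] flags=1010 VC?T → r3=0xe0
[6] flags=1010 CC?F → skip
[7] flags=1010 EQ?F → skip
[8] flags=1000 → (cmp)
[9] flags=1000 HI?F → skip
[10] flags=1000 NE?T → r2=0xe4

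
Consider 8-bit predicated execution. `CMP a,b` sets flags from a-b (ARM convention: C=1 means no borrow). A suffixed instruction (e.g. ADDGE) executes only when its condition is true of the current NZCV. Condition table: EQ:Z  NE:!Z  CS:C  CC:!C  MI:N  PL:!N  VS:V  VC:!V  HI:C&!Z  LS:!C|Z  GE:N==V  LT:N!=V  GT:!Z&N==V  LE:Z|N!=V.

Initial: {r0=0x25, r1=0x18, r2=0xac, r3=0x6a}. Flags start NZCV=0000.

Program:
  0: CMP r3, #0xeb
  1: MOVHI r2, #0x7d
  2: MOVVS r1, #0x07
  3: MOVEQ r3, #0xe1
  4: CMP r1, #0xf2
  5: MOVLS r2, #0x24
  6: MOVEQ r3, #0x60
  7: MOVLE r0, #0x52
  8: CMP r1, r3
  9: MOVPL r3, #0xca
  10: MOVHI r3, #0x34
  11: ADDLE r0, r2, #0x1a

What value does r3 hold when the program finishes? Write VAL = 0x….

VAL = 0x6a

[0] flags=0000 → (cmp)
[1] flags=0000 HI?F → skip
[2] flags=0000 VS?F → skip
[3] flags=0000 EQ?F → skip
[4] flags=0000 → (cmp)
[5] flags=0000 LS?T → r2=0x24
[6] flags=0000 EQ?F → skip
[7] flags=0000 LE?F → skip
[8] flags=1000 → (cmp)
[9] flags=1000 PL?F → skip
[10] flags=1000 HI?F → skip
[11] flags=1000 LE?T → r0=0x3e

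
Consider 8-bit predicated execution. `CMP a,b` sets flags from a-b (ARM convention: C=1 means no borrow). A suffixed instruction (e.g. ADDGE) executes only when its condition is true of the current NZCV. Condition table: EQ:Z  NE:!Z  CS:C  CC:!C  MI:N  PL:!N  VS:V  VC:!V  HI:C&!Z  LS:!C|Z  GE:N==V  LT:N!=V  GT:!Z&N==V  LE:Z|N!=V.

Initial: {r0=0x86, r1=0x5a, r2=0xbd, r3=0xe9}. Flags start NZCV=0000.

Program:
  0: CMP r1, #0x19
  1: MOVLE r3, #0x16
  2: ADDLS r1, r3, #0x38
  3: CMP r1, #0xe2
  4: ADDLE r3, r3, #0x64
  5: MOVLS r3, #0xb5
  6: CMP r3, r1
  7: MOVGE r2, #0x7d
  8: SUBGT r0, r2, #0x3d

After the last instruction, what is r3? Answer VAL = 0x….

VAL = 0xb5

0: ✓ CMP  NZCV=0010
1: · MOVLE
2: · ADDLS
3: ✓ CMP  NZCV=0000
4: · ADDLE
5: ✓ MOVLS  r3←0xb5
6: ✓ CMP  NZCV=0011
7: · MOVGE
8: · SUBGT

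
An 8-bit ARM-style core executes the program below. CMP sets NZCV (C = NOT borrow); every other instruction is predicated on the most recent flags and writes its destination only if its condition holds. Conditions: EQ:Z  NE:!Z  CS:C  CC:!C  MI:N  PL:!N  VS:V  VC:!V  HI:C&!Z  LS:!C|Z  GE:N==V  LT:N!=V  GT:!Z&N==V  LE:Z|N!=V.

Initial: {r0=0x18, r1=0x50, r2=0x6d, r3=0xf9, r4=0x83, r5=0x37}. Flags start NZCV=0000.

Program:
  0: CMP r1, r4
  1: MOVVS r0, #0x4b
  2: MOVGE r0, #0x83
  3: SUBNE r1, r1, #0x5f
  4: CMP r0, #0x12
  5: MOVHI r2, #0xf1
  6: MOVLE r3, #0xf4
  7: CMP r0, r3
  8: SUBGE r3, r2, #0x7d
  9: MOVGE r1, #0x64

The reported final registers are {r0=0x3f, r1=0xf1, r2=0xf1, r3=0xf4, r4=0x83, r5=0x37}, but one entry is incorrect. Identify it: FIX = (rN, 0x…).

0: ✓ CMP  NZCV=1001
1: ✓ MOVVS  r0←0x4b
2: ✓ MOVGE  r0←0x83
3: ✓ SUBNE  r1←0xf1
4: ✓ CMP  NZCV=0011
5: ✓ MOVHI  r2←0xf1
6: ✓ MOVLE  r3←0xf4
7: ✓ CMP  NZCV=1000
8: · SUBGE
9: · MOVGE

FIX = (r0, 0x83)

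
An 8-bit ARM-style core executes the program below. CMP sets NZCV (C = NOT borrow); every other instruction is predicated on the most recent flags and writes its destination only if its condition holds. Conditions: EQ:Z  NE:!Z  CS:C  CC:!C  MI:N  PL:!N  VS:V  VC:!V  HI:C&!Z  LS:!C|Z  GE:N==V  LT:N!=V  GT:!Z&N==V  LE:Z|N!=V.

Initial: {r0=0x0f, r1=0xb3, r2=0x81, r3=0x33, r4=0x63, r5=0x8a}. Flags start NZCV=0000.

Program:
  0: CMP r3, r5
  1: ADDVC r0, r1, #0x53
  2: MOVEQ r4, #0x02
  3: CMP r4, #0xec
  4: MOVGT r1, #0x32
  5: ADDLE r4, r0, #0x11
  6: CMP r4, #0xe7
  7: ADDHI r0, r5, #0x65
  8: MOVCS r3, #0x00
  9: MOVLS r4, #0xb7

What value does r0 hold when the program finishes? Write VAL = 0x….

[0] flags=1001 → (cmp)
[1] flags=1001 VC?F → skip
[2] flags=1001 EQ?F → skip
[3] flags=0000 → (cmp)
[4] flags=0000 GT?T → r1=0x32
[5] flags=0000 LE?F → skip
[6] flags=0000 → (cmp)
[7] flags=0000 HI?F → skip
[8] flags=0000 CS?F → skip
[9] flags=0000 LS?T → r4=0xb7

VAL = 0x0f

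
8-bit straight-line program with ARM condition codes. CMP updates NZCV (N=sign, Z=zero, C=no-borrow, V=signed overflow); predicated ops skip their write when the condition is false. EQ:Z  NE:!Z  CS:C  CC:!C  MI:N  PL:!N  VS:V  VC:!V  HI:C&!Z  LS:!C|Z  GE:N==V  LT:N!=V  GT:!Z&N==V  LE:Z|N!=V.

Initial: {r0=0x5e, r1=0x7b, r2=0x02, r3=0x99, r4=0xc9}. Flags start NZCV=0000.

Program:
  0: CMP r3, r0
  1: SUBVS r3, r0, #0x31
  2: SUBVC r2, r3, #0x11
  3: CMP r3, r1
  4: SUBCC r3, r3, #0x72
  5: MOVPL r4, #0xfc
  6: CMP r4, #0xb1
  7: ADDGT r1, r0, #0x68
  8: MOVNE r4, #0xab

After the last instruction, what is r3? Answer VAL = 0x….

[0] flags=0011 → (cmp)
[1] flags=0011 VS?T → r3=0x2d
[2] flags=0011 VC?F → skip
[3] flags=1000 → (cmp)
[4] flags=1000 CC?T → r3=0xbb
[5] flags=1000 PL?F → skip
[6] flags=0010 → (cmp)
[7] flags=0010 GT?T → r1=0xc6
[8] flags=0010 NE?T → r4=0xab

VAL = 0xbb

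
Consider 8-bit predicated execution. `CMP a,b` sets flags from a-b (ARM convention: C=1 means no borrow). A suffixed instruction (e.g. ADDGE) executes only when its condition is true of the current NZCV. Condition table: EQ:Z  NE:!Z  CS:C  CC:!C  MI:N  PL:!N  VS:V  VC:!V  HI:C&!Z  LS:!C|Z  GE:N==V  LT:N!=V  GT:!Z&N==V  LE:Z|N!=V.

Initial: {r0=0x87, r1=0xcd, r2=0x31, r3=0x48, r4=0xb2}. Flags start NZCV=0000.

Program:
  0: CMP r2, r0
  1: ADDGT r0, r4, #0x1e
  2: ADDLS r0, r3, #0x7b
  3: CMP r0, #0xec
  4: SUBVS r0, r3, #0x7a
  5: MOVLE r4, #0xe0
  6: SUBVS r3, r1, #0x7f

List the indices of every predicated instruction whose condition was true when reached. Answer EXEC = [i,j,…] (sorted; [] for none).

EXEC = [1,2,5]

0: ✓ CMP  NZCV=1001
1: ✓ ADDGT  r0←0xd0
2: ✓ ADDLS  r0←0xc3
3: ✓ CMP  NZCV=1000
4: · SUBVS
5: ✓ MOVLE  r4←0xe0
6: · SUBVS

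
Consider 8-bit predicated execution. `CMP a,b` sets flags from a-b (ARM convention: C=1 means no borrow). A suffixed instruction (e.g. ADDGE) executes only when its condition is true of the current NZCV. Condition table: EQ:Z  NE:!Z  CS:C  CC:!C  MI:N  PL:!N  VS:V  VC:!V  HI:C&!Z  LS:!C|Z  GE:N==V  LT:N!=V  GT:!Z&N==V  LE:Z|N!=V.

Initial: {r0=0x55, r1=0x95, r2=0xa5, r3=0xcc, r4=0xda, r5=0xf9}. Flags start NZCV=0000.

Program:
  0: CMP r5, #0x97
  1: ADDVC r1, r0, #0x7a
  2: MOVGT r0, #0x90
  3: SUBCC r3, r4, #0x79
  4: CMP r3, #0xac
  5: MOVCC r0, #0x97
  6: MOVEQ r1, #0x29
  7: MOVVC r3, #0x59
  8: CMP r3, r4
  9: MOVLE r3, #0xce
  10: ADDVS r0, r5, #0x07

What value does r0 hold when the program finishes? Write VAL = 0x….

VAL = 0x90

[0] flags=0010 → (cmp)
[1] flags=0010 VC?T → r1=0xcf
[2] flags=0010 GT?T → r0=0x90
[3] flags=0010 CC?F → skip
[4] flags=0010 → (cmp)
[5] flags=0010 CC?F → skip
[6] flags=0010 EQ?F → skip
[7] flags=0010 VC?T → r3=0x59
[8] flags=0000 → (cmp)
[9] flags=0000 LE?F → skip
[10] flags=0000 VS?F → skip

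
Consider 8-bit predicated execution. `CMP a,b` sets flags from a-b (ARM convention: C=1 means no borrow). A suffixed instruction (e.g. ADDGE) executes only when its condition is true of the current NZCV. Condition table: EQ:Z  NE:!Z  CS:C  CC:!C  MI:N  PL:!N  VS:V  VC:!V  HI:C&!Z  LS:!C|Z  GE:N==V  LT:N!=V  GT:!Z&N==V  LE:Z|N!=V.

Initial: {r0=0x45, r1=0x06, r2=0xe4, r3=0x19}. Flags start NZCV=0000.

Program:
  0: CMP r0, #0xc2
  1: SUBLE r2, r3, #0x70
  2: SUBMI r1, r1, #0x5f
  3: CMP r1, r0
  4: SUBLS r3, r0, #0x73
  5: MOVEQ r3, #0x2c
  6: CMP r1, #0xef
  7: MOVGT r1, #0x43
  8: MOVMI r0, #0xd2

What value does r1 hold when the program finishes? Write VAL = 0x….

0: ✓ CMP  NZCV=1001
1: · SUBLE
2: ✓ SUBMI  r1←0xa7
3: ✓ CMP  NZCV=0011
4: · SUBLS
5: · MOVEQ
6: ✓ CMP  NZCV=1000
7: · MOVGT
8: ✓ MOVMI  r0←0xd2

VAL = 0xa7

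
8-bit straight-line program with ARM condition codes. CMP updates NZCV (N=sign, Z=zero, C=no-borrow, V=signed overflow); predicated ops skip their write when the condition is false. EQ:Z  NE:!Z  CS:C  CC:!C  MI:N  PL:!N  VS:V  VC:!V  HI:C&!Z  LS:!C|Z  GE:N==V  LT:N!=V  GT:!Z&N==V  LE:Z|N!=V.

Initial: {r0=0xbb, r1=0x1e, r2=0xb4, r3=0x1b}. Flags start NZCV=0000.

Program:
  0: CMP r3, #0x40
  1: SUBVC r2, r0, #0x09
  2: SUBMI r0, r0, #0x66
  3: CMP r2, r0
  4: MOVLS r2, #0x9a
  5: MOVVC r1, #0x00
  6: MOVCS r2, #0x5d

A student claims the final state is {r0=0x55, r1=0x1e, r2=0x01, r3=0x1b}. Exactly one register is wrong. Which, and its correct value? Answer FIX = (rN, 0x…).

FIX = (r2, 0x5d)

[0] flags=1000 → (cmp)
[1] flags=1000 VC?T → r2=0xb2
[2] flags=1000 MI?T → r0=0x55
[3] flags=0011 → (cmp)
[4] flags=0011 LS?F → skip
[5] flags=0011 VC?F → skip
[6] flags=0011 CS?T → r2=0x5d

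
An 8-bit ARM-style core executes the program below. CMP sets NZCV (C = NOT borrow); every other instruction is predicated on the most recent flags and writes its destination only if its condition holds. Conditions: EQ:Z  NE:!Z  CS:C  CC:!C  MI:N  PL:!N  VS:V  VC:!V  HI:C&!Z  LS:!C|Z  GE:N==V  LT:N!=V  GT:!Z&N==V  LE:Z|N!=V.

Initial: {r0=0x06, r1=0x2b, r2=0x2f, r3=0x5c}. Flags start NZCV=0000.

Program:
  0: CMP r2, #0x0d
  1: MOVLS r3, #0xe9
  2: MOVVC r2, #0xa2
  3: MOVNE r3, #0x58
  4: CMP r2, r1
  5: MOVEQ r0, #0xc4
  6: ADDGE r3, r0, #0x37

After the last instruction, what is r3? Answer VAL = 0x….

0: ✓ CMP  NZCV=0010
1: · MOVLS
2: ✓ MOVVC  r2←0xa2
3: ✓ MOVNE  r3←0x58
4: ✓ CMP  NZCV=0011
5: · MOVEQ
6: · ADDGE

VAL = 0x58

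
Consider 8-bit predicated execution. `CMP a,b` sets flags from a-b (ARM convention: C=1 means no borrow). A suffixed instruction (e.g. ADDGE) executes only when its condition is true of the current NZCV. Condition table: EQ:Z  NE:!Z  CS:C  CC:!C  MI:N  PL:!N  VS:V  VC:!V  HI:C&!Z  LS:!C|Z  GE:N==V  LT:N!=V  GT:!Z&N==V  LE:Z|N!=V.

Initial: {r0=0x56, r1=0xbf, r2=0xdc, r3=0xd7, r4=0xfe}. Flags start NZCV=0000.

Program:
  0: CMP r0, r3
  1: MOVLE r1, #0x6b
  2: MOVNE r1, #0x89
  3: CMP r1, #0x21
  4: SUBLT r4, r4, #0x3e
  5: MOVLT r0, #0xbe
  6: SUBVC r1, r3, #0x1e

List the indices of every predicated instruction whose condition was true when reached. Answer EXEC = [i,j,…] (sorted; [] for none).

EXEC = [2,4,5]

0: ✓ CMP  NZCV=0000
1: · MOVLE
2: ✓ MOVNE  r1←0x89
3: ✓ CMP  NZCV=0011
4: ✓ SUBLT  r4←0xc0
5: ✓ MOVLT  r0←0xbe
6: · SUBVC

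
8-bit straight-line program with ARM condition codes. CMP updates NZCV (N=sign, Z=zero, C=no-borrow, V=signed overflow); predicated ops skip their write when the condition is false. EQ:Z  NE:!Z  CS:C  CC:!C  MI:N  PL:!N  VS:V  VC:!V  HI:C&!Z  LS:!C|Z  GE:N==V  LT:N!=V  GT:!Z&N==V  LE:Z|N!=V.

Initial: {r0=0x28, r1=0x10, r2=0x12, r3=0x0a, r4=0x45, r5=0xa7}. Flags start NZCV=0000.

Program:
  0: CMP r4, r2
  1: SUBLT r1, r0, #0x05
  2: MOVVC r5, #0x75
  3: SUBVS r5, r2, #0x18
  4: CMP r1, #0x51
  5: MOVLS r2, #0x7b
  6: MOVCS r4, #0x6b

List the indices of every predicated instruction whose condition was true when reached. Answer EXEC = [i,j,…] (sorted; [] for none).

EXEC = [2,5]

[0] flags=0010 → (cmp)
[1] flags=0010 LT?F → skip
[2] flags=0010 VC?T → r5=0x75
[3] flags=0010 VS?F → skip
[4] flags=1000 → (cmp)
[5] flags=1000 LS?T → r2=0x7b
[6] flags=1000 CS?F → skip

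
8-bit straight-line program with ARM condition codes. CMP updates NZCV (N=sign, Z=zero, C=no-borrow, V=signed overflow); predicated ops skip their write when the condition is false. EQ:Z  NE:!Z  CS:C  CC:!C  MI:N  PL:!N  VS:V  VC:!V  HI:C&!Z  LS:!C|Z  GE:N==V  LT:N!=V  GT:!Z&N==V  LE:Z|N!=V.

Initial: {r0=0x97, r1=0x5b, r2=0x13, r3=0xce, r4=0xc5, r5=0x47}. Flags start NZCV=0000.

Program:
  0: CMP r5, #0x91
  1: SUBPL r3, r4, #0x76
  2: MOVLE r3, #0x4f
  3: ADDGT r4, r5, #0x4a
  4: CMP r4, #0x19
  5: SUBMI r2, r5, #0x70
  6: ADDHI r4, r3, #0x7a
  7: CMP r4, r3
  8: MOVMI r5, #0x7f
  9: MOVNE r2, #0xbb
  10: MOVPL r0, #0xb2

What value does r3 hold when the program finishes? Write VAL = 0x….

0: ✓ CMP  NZCV=1001
1: · SUBPL
2: · MOVLE
3: ✓ ADDGT  r4←0x91
4: ✓ CMP  NZCV=0011
5: · SUBMI
6: ✓ ADDHI  r4←0x48
7: ✓ CMP  NZCV=0000
8: · MOVMI
9: ✓ MOVNE  r2←0xbb
10: ✓ MOVPL  r0←0xb2

VAL = 0xce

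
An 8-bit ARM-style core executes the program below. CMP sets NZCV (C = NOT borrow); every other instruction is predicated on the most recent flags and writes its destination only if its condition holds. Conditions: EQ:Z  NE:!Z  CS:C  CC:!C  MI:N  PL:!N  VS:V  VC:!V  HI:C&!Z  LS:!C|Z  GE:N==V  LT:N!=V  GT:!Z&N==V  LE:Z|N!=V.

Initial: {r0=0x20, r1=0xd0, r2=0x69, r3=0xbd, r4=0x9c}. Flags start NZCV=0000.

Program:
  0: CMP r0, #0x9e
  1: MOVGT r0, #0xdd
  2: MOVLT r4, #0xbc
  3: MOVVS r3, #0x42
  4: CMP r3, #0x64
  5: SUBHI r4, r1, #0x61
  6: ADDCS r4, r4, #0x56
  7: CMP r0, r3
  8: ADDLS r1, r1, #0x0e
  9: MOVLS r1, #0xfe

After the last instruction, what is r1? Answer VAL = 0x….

VAL = 0xd0

[0] flags=1001 → (cmp)
[1] flags=1001 GT?T → r0=0xdd
[2] flags=1001 LT?F → skip
[3] flags=1001 VS?T → r3=0x42
[4] flags=1000 → (cmp)
[5] flags=1000 HI?F → skip
[6] flags=1000 CS?F → skip
[7] flags=1010 → (cmp)
[8] flags=1010 LS?F → skip
[9] flags=1010 LS?F → skip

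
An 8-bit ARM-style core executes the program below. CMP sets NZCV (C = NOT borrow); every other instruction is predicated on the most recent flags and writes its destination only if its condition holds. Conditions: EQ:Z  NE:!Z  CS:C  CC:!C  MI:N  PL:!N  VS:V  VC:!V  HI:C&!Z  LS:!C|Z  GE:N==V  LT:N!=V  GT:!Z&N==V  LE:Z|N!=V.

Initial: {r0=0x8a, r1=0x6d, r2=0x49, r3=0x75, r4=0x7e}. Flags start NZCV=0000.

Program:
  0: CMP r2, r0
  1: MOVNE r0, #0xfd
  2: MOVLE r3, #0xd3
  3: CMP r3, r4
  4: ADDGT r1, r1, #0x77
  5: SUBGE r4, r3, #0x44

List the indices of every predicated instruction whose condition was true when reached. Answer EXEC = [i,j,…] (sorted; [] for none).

EXEC = [1]

[0] flags=1001 → (cmp)
[1] flags=1001 NE?T → r0=0xfd
[2] flags=1001 LE?F → skip
[3] flags=1000 → (cmp)
[4] flags=1000 GT?F → skip
[5] flags=1000 GE?F → skip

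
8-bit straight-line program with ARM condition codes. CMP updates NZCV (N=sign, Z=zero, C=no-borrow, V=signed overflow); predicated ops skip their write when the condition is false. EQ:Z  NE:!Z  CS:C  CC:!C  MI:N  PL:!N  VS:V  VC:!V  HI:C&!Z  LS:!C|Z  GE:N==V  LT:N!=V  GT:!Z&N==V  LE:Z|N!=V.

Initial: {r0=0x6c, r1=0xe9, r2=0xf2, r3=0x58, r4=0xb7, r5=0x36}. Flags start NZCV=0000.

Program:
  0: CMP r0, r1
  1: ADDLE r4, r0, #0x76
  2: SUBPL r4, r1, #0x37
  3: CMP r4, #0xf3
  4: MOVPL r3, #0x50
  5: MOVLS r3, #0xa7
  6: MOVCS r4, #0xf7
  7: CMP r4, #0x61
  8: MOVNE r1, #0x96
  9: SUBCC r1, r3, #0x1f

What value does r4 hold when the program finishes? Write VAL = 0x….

VAL = 0xb7

0: ✓ CMP  NZCV=1001
1: · ADDLE
2: · SUBPL
3: ✓ CMP  NZCV=1000
4: · MOVPL
5: ✓ MOVLS  r3←0xa7
6: · MOVCS
7: ✓ CMP  NZCV=0011
8: ✓ MOVNE  r1←0x96
9: · SUBCC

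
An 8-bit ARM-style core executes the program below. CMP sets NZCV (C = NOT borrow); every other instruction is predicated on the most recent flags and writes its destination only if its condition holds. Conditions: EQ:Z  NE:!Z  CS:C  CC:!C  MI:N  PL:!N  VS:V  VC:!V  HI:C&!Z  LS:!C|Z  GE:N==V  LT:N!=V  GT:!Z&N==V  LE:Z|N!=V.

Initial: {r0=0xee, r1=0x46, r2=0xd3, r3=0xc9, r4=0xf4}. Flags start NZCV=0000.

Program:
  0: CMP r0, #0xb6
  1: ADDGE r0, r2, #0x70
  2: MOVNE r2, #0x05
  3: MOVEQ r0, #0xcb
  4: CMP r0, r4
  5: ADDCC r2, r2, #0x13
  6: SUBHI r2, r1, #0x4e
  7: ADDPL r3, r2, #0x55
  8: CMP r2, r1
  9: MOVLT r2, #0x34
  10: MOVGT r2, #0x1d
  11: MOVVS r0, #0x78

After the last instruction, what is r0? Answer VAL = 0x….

VAL = 0x43

0: ✓ CMP  NZCV=0010
1: ✓ ADDGE  r0←0x43
2: ✓ MOVNE  r2←0x05
3: · MOVEQ
4: ✓ CMP  NZCV=0000
5: ✓ ADDCC  r2←0x18
6: · SUBHI
7: ✓ ADDPL  r3←0x6d
8: ✓ CMP  NZCV=1000
9: ✓ MOVLT  r2←0x34
10: · MOVGT
11: · MOVVS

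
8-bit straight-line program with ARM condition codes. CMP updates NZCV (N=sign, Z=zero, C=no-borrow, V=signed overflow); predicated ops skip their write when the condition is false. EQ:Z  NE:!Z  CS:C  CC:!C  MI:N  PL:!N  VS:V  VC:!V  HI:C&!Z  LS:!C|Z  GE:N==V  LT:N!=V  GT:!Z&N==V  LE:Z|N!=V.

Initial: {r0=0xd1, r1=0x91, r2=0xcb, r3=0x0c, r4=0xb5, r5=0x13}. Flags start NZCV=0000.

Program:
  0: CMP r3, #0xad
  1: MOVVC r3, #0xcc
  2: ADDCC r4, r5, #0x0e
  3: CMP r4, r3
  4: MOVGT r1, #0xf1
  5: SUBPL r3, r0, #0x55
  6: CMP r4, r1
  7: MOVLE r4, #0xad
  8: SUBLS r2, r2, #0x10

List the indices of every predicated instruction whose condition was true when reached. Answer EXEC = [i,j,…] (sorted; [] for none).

0: ✓ CMP  NZCV=0000
1: ✓ MOVVC  r3←0xcc
2: ✓ ADDCC  r4←0x21
3: ✓ CMP  NZCV=0000
4: ✓ MOVGT  r1←0xf1
5: ✓ SUBPL  r3←0x7c
6: ✓ CMP  NZCV=0000
7: · MOVLE
8: ✓ SUBLS  r2←0xbb

EXEC = [1,2,4,5,8]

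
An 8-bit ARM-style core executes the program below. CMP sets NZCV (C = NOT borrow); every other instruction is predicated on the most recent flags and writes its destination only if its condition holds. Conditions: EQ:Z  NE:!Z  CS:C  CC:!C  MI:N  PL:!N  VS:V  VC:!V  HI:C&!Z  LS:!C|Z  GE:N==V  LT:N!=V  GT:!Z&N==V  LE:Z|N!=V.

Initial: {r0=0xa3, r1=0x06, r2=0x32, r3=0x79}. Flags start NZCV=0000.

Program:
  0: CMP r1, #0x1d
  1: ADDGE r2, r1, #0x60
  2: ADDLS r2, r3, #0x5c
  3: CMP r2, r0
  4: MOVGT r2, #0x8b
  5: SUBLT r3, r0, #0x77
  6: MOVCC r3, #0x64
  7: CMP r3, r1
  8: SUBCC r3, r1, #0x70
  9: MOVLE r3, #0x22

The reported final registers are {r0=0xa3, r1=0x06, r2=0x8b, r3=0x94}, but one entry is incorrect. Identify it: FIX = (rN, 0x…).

FIX = (r3, 0x79)

[0] flags=1000 → (cmp)
[1] flags=1000 GE?F → skip
[2] flags=1000 LS?T → r2=0xd5
[3] flags=0010 → (cmp)
[4] flags=0010 GT?T → r2=0x8b
[5] flags=0010 LT?F → skip
[6] flags=0010 CC?F → skip
[7] flags=0010 → (cmp)
[8] flags=0010 CC?F → skip
[9] flags=0010 LE?F → skip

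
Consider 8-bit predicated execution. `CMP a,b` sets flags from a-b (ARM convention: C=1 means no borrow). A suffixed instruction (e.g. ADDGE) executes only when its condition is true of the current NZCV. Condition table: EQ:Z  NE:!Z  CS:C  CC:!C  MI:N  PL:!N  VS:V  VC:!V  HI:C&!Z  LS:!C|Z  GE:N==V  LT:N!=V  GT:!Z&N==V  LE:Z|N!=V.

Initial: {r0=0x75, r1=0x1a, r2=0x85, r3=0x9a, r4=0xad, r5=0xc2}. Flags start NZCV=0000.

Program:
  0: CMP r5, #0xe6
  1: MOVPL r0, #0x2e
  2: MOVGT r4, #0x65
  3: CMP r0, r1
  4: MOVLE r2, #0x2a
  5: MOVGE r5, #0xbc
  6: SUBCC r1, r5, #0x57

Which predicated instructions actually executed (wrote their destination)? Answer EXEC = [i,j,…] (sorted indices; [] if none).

EXEC = [5]

[0] flags=1000 → (cmp)
[1] flags=1000 PL?F → skip
[2] flags=1000 GT?F → skip
[3] flags=0010 → (cmp)
[4] flags=0010 LE?F → skip
[5] flags=0010 GE?T → r5=0xbc
[6] flags=0010 CC?F → skip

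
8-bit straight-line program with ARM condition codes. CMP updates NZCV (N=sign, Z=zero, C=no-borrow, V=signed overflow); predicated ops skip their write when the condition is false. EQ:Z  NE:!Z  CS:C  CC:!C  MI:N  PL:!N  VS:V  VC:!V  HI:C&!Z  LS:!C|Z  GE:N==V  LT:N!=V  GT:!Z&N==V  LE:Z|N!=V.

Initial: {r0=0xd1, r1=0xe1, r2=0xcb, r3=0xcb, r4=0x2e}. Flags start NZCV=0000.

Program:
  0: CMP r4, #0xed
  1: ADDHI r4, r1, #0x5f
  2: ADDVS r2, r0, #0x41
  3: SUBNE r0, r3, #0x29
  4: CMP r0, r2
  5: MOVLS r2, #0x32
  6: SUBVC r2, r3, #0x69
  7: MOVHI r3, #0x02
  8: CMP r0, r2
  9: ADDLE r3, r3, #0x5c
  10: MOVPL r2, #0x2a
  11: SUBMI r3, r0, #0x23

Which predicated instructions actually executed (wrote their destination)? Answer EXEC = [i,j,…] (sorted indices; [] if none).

0: ✓ CMP  NZCV=0000
1: · ADDHI
2: · ADDVS
3: ✓ SUBNE  r0←0xa2
4: ✓ CMP  NZCV=1000
5: ✓ MOVLS  r2←0x32
6: ✓ SUBVC  r2←0x62
7: · MOVHI
8: ✓ CMP  NZCV=0011
9: ✓ ADDLE  r3←0x27
10: ✓ MOVPL  r2←0x2a
11: · SUBMI

EXEC = [3,5,6,9,10]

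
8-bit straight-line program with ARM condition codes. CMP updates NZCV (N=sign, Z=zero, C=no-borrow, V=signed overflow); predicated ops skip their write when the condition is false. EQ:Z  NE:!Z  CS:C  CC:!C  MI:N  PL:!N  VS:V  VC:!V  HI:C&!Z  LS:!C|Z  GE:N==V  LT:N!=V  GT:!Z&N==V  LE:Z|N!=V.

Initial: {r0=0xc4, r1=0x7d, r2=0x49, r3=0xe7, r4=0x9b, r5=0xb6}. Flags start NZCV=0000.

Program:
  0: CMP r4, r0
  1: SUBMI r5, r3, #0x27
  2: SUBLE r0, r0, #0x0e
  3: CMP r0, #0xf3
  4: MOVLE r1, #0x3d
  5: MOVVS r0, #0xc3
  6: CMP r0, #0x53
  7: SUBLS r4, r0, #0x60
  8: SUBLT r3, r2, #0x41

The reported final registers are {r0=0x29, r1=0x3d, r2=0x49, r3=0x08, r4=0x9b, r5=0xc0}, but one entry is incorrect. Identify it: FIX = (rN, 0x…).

[0] flags=1000 → (cmp)
[1] flags=1000 MI?T → r5=0xc0
[2] flags=1000 LE?T → r0=0xb6
[3] flags=1000 → (cmp)
[4] flags=1000 LE?T → r1=0x3d
[5] flags=1000 VS?F → skip
[6] flags=0011 → (cmp)
[7] flags=0011 LS?F → skip
[8] flags=0011 LT?T → r3=0x08

FIX = (r0, 0xb6)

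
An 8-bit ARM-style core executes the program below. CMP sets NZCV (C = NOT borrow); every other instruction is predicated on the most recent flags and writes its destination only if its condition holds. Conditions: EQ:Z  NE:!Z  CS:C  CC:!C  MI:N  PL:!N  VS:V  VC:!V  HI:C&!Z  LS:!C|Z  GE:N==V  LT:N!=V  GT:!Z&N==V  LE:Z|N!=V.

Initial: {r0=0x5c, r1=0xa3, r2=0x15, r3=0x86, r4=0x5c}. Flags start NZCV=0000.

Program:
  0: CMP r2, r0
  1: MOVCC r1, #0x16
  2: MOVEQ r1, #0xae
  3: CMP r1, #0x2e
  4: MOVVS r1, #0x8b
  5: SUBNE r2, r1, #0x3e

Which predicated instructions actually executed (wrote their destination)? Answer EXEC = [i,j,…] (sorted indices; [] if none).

[0] flags=1000 → (cmp)
[1] flags=1000 CC?T → r1=0x16
[2] flags=1000 EQ?F → skip
[3] flags=1000 → (cmp)
[4] flags=1000 VS?F → skip
[5] flags=1000 NE?T → r2=0xd8

EXEC = [1,5]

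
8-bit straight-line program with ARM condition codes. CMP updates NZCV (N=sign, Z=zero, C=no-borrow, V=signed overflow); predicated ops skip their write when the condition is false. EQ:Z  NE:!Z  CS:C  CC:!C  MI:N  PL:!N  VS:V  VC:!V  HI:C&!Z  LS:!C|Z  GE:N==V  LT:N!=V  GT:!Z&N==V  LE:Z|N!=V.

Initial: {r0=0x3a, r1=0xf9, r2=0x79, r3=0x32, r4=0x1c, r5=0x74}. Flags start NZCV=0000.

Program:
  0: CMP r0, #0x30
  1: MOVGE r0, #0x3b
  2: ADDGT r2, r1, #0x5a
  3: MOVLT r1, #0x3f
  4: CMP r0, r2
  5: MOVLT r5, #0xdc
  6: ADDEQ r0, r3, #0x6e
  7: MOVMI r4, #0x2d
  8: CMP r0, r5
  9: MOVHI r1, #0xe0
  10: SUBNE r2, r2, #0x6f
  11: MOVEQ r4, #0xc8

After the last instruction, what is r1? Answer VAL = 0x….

VAL = 0xf9

0: ✓ CMP  NZCV=0010
1: ✓ MOVGE  r0←0x3b
2: ✓ ADDGT  r2←0x53
3: · MOVLT
4: ✓ CMP  NZCV=1000
5: ✓ MOVLT  r5←0xdc
6: · ADDEQ
7: ✓ MOVMI  r4←0x2d
8: ✓ CMP  NZCV=0000
9: · MOVHI
10: ✓ SUBNE  r2←0xe4
11: · MOVEQ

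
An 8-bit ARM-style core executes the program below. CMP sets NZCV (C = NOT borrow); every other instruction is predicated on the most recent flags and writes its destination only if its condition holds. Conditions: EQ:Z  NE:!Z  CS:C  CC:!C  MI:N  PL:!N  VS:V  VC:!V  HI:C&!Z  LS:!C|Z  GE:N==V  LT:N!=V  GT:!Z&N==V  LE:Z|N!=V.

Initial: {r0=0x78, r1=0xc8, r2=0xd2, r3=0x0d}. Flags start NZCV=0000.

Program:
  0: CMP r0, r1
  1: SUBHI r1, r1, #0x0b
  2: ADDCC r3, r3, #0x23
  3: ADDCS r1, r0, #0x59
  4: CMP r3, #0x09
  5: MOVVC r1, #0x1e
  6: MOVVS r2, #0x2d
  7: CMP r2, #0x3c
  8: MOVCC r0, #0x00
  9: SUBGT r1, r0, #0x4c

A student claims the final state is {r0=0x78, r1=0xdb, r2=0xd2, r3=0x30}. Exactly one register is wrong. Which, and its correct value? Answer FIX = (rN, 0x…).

0: ✓ CMP  NZCV=1001
1: · SUBHI
2: ✓ ADDCC  r3←0x30
3: · ADDCS
4: ✓ CMP  NZCV=0010
5: ✓ MOVVC  r1←0x1e
6: · MOVVS
7: ✓ CMP  NZCV=1010
8: · MOVCC
9: · SUBGT

FIX = (r1, 0x1e)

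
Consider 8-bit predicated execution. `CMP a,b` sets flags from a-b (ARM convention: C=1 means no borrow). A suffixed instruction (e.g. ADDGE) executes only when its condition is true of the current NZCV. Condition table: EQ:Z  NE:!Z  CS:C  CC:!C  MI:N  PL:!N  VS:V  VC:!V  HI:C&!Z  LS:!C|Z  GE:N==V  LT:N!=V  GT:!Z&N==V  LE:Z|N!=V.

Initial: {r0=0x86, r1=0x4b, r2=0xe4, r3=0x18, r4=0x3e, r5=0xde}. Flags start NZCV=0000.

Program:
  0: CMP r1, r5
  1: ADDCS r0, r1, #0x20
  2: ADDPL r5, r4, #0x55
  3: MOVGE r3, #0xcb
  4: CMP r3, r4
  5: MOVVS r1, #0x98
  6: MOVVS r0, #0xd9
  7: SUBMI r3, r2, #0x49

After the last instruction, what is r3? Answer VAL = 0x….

VAL = 0x9b

[0] flags=0000 → (cmp)
[1] flags=0000 CS?F → skip
[2] flags=0000 PL?T → r5=0x93
[3] flags=0000 GE?T → r3=0xcb
[4] flags=1010 → (cmp)
[5] flags=1010 VS?F → skip
[6] flags=1010 VS?F → skip
[7] flags=1010 MI?T → r3=0x9b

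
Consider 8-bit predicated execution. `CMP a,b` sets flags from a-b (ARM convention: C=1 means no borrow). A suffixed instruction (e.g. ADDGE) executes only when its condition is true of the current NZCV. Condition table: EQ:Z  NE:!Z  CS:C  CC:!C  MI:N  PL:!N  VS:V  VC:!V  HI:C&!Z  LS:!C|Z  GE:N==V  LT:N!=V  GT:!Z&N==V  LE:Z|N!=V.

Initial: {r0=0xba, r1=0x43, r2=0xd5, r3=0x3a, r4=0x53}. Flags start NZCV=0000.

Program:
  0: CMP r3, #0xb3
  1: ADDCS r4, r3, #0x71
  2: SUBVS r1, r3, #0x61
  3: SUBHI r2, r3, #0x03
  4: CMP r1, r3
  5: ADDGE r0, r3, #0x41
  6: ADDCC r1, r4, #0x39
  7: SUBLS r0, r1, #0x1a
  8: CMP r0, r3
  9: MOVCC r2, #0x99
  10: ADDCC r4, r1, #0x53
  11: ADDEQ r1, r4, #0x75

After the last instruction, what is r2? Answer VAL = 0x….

0: ✓ CMP  NZCV=1001
1: · ADDCS
2: ✓ SUBVS  r1←0xd9
3: · SUBHI
4: ✓ CMP  NZCV=1010
5: · ADDGE
6: · ADDCC
7: · SUBLS
8: ✓ CMP  NZCV=1010
9: · MOVCC
10: · ADDCC
11: · ADDEQ

VAL = 0xd5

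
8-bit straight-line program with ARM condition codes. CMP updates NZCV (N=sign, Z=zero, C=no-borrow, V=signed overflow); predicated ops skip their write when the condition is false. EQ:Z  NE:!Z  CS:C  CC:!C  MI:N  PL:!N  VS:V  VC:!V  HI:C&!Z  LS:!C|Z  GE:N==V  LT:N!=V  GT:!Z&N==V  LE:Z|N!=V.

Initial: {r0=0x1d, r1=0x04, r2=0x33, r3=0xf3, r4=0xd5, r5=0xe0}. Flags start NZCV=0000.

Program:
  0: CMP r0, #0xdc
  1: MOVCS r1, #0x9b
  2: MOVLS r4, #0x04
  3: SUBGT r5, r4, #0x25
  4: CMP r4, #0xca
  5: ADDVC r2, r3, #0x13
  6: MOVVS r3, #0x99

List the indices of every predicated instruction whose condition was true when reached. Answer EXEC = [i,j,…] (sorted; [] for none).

0: ✓ CMP  NZCV=0000
1: · MOVCS
2: ✓ MOVLS  r4←0x04
3: ✓ SUBGT  r5←0xdf
4: ✓ CMP  NZCV=0000
5: ✓ ADDVC  r2←0x06
6: · MOVVS

EXEC = [2,3,5]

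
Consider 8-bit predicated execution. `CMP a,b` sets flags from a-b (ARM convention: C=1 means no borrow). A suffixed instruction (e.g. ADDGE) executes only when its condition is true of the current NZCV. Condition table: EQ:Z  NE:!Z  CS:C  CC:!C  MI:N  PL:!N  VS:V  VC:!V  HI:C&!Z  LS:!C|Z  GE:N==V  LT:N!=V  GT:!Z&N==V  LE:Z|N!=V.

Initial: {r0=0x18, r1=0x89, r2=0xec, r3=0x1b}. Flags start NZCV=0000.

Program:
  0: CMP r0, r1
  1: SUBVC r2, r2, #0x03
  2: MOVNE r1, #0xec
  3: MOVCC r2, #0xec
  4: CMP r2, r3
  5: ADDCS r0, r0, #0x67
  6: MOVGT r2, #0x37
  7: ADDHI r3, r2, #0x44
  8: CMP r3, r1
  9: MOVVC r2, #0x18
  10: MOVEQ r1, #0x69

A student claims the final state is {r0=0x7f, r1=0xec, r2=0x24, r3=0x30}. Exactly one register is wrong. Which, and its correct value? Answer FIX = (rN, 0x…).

FIX = (r2, 0x18)

[0] flags=1001 → (cmp)
[1] flags=1001 VC?F → skip
[2] flags=1001 NE?T → r1=0xec
[3] flags=1001 CC?T → r2=0xec
[4] flags=1010 → (cmp)
[5] flags=1010 CS?T → r0=0x7f
[6] flags=1010 GT?F → skip
[7] flags=1010 HI?T → r3=0x30
[8] flags=0000 → (cmp)
[9] flags=0000 VC?T → r2=0x18
[10] flags=0000 EQ?F → skip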